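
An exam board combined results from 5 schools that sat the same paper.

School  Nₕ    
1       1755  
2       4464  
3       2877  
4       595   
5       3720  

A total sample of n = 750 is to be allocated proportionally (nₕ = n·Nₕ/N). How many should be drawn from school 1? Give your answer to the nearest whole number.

98

Share of school 1 = 1755/13411 = 0.13086.
Allocate 750 × 0.13086 = 98.147... → 98.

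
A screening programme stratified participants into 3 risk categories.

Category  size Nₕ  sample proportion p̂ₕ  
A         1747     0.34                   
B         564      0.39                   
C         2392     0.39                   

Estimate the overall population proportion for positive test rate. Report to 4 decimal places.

0.3714

N = 1747 + 564 + 2392 = 4703.
Overall proportion = Σ (Nₕ/N)·p̂ₕ.
Σ Nₕp̂ₕ = 593.98 + 219.96 + 932.88 = 1746.82.
1746.82 / 4703 = 0.371427... → 0.3714.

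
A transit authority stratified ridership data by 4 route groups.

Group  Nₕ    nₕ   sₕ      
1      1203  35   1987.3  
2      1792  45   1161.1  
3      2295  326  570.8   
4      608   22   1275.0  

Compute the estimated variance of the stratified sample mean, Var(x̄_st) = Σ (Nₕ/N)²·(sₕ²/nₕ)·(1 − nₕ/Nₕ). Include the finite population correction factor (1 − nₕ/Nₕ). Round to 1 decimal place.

8140.6

N = 5898; Wₕ = Nₕ/N.
group 1: (1203/5898)²·1987.3²/35·(1 − 35/1203) = 4557.8261
group 2: (1792/5898)²·1161.1²/45·(1 − 45/1792) = 2696.1752
group 3: (2295/5898)²·570.8²/326·(1 − 326/2295) = 129.8282
group 4: (608/5898)²·1275.0²/22·(1 − 22/608) = 756.8143
Sum = 8140.6439 → 8140.6.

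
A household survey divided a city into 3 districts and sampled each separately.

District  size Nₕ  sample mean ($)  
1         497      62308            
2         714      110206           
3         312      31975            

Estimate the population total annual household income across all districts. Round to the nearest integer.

119630360

1: 497·62308 = 30967076
2: 714·110206 = 78687084
3: 312·31975 = 9976200
τ̂ = Σ Nₕx̄ₕ = 119630360.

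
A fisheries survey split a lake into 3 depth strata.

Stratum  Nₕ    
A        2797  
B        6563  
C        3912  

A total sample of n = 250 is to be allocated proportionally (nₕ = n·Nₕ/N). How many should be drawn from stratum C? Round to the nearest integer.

Share of stratum C = 3912/13272 = 0.29476.
Allocate 250 × 0.29476 = 73.689... → 74.

74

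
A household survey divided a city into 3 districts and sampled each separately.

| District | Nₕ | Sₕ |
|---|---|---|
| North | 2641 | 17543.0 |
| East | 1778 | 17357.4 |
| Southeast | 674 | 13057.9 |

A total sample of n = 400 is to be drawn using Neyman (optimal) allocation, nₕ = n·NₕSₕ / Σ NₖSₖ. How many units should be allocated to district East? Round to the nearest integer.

144

North: NₕSₕ = 2641·17543.0 = 46331063
East: NₕSₕ = 1778·17357.4 = 30861457.2
Southeast: NₕSₕ = 674·13057.9 = 8801024.6
Σ NₕSₕ = 85993544.8.
n_East = 400·30861457.2/85993544.8 = 143.552... → 144.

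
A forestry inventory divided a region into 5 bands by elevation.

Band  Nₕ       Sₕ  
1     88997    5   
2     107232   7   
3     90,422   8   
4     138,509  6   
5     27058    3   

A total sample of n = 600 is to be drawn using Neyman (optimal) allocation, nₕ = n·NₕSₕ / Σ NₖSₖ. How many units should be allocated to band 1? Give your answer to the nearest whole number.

1: NₕSₕ = 88997·5 = 444985
2: NₕSₕ = 107232·7 = 750624
3: NₕSₕ = 90422·8 = 723376
4: NₕSₕ = 138509·6 = 831054
5: NₕSₕ = 27058·3 = 81174
Σ NₕSₕ = 2831213.
n_1 = 600·444985/2831213 = 94.303... → 94.

94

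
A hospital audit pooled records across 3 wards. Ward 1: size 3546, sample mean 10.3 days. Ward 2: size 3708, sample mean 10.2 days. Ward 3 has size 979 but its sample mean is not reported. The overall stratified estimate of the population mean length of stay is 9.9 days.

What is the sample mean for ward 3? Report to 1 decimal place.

7.3

Σ Nₕx̄ₕ = N·μ, so 979·x̄_3 = 8233·9.9 − (3546·10.3 + 3708·10.2).
= 81506.7 − 74345.4 = 7161.3.
x̄_3 = 7161.3 / 979 = 7.315... → 7.3.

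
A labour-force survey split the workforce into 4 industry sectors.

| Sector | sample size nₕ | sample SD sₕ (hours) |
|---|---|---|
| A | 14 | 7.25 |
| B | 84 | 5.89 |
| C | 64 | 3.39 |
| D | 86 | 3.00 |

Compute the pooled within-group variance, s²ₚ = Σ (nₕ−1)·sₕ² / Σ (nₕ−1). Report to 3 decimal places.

20.704

Degrees of freedom: 13 + 83 + 63 + 85 = 244.
Σ(nₕ−1)sₕ² = 13·52.5625 + 83·34.6921 + 63·11.4921 + 85·9 = 5051.7591.
s²ₚ = 5051.7591 / 244 = 20.70393... → 20.704.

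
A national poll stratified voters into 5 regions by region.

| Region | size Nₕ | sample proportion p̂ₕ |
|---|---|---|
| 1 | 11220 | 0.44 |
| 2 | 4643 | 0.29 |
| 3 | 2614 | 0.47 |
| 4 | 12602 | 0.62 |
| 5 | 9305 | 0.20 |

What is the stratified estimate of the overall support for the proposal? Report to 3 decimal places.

Wₕ = Nₕ/N with N = 40384: 0.2778, 0.1150, 0.0647, 0.3121, 0.2304.
p̂_st = 0.2778·0.44 + 0.1150·0.29 + 0.0647·0.47 + 0.3121·0.62 + 0.2304·0.20 ≈ 0.42557... → 0.426.

0.426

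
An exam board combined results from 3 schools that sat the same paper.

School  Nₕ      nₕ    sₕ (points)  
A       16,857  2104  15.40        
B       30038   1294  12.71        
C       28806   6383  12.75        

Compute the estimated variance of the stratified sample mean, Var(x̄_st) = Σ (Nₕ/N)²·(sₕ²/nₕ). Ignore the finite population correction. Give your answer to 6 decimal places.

N = 75701; Wₕ = Nₕ/N.
school A: (16857/75701)²·15.40²/2104 = 0.005589244
school B: (30038/75701)²·12.71²/1294 = 0.019656021
school C: (28806/75701)²·12.75²/6383 = 0.003687722
Sum = 0.028932987 → 0.028933.

0.028933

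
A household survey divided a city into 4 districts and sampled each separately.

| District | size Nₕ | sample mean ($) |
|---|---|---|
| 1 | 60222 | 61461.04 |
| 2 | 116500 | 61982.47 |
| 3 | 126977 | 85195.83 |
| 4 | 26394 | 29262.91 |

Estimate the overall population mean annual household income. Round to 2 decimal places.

x̄_st = (Σ Nₕx̄ₕ) / (Σ Nₕ) = (60222·61461.04 + 116500·61982.47 + 126977·85195.83 + 26394·29262.91) / 330093
= 22512540658.33 / 330093 = 68200.6000... → 68200.60.

68200.60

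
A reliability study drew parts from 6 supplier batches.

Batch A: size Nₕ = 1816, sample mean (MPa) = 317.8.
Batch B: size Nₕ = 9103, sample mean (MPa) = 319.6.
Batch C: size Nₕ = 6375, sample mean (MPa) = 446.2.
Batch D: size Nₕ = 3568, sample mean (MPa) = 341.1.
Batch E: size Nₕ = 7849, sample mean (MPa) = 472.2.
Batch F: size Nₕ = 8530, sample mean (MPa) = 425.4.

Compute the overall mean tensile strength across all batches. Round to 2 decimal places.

N = 37241; weights Wₕ = Nₕ/N = (0.0488, 0.2444, 0.1712, 0.0958, 0.2108, 0.2290).
x̄_st = Σ Wₕ·x̄ₕ = 0.0488·317.8 + 0.2444·319.6 + 0.1712·446.2 + 0.0958·341.1 + 0.2108·472.2 + 0.2290·425.4 ≈ 399.6395...
→ 399.64.

399.64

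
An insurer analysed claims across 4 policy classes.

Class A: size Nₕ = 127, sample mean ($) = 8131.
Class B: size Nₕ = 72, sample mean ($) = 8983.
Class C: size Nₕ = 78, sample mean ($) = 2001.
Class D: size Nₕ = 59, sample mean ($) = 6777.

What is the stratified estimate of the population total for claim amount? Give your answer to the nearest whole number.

A: 127·8131 = 1032637
B: 72·8983 = 646776
C: 78·2001 = 156078
D: 59·6777 = 399843
τ̂ = Σ Nₕx̄ₕ = 2235334.

2235334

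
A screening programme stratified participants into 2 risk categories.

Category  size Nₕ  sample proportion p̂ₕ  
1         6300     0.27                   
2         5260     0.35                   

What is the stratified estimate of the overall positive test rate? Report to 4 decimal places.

0.3064

Wₕ = Nₕ/N with N = 11560: 0.5450, 0.4550.
p̂_st = 0.5450·0.27 + 0.4550·0.35 ≈ 0.306401... → 0.3064.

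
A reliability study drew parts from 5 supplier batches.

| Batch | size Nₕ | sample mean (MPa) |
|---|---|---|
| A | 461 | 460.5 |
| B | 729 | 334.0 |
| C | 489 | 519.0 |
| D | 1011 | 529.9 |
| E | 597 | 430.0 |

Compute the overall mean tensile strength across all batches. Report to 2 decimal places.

456.95

N = 461 + 729 + 489 + 1011 + 597 = 3287.
Overall mean = Σ (Nₕ/N)·x̄ₕ — weight by population share, not a simple average.
Σ Nₕx̄ₕ = 461·460.5 + 729·334.0 + 489·519.0 + 1011·529.9 + 597·430.0 = 212290.5 + 243486 + 253791 + 535728.9 + 256710 = 1502006.4.
Divide by N: 1502006.4 / 3287 = 456.9536... → 456.95.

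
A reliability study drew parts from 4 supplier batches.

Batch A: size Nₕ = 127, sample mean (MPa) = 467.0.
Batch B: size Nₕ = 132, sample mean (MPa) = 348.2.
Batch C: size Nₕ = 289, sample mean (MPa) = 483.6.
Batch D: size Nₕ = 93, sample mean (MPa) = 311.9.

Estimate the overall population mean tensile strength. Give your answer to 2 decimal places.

N = 641; weights Wₕ = Nₕ/N = (0.1981, 0.2059, 0.4509, 0.1451).
x̄_st = Σ Wₕ·x̄ₕ = 0.1981·467.0 + 0.2059·348.2 + 0.4509·483.6 + 0.1451·311.9 ≈ 427.5172...
→ 427.52.

427.52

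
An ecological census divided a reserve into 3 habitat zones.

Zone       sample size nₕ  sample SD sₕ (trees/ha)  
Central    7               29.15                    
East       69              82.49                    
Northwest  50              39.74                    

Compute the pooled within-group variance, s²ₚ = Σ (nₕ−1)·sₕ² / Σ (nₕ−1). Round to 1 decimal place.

4432.5

Central: (7−1)·29.15² = 6·849.7225 = 5098.335
East: (69−1)·82.49² = 68·6804.6001 = 462712.8068
Northwest: (50−1)·39.74² = 49·1579.2676 = 77384.1124
Numerator = 545195.2542; denominator = Σ(nₕ−1) = 123.
s²ₚ = 545195.2542/123 = 4432.482... → 4432.5.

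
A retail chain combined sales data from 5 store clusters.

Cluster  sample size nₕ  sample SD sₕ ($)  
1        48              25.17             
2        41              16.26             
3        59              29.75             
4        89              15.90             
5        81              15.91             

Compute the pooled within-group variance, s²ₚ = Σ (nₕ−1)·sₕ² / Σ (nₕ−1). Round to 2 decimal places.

428.70

1: (48−1)·25.17² = 47·633.5289 = 29775.8583
2: (41−1)·16.26² = 40·264.3876 = 10575.504
3: (59−1)·29.75² = 58·885.0625 = 51333.625
4: (89−1)·15.90² = 88·252.81 = 22247.28
5: (81−1)·15.91² = 80·253.1281 = 20250.248
Numerator = 134182.5153; denominator = Σ(nₕ−1) = 313.
s²ₚ = 134182.5153/313 = 428.6981... → 428.70.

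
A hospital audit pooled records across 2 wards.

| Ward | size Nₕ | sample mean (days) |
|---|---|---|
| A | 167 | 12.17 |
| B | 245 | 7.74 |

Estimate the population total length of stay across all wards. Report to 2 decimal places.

3928.69

Population total = Σ Nₕ·x̄ₕ (each stratum's size times its mean).
167·12.17 + 245·7.74 = 2032.39 + 1896.3 = 3928.69.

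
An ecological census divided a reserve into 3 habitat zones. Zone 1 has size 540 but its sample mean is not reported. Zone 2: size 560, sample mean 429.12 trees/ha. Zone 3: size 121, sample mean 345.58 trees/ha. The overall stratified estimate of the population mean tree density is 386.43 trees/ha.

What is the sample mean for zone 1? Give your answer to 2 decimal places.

Σ Nₕx̄ₕ = N·μ, so 540·x̄_1 = 1221·386.43 − (560·429.12 + 121·345.58).
= 471831.03 − 282122.38 = 189708.65.
x̄_1 = 189708.65 / 540 = 351.3123... → 351.31.

351.31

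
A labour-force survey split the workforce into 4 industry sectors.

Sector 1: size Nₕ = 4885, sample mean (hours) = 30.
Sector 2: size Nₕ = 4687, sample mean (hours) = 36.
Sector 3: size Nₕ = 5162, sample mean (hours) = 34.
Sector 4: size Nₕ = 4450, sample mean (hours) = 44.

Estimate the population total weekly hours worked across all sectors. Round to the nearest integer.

Population total = Σ Nₕ·x̄ₕ (each stratum's size times its mean).
4885·30 + 4687·36 + 5162·34 + 4450·44 = 146550 + 168732 + 175508 + 195800 = 686590.

686590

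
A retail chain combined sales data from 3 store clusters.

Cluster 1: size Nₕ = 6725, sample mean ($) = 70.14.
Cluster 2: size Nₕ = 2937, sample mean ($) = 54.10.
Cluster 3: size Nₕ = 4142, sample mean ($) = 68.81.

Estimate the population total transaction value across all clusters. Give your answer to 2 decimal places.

915594.22

1: 6725·70.14 = 471691.5
2: 2937·54.10 = 158891.7
3: 4142·68.81 = 285011.02
τ̂ = Σ Nₕx̄ₕ = 915594.22.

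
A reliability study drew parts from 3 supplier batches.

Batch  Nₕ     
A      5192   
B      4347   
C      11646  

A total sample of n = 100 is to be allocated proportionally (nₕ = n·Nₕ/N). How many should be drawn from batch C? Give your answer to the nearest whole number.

N = 5192 + 4347 + 11646 = 21185.
n_C = 100·11646/21185 = 54.973... → 55.

55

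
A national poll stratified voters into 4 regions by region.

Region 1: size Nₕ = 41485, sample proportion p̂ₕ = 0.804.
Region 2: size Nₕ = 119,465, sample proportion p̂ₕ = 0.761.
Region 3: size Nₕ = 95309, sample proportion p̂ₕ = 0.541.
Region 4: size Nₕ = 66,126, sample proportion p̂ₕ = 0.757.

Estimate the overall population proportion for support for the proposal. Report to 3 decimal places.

N = 41485 + 119465 + 95309 + 66126 = 322385.
Overall proportion = Σ (Nₕ/N)·p̂ₕ.
Σ Nₕp̂ₕ = 33353.94 + 90912.865 + 51562.169 + 50057.382 = 225886.356.
225886.356 / 322385 = 0.70067... → 0.701.

0.701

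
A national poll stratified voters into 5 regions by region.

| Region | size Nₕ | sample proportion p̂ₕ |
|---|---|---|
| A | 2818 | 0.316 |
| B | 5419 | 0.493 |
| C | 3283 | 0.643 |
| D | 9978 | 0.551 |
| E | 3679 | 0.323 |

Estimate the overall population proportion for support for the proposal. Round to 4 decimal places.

Wₕ = Nₕ/N with N = 25177: 0.1119, 0.2152, 0.1304, 0.3963, 0.1461.
p̂_st = 0.1119·0.316 + 0.2152·0.493 + 0.1304·0.643 + 0.3963·0.551 + 0.1461·0.323 ≈ 0.490893... → 0.4909.

0.4909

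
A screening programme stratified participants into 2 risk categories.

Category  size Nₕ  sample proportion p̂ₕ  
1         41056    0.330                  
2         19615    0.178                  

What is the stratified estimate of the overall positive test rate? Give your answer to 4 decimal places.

0.2809

Wₕ = Nₕ/N with N = 60671: 0.6767, 0.3233.
p̂_st = 0.6767·0.330 + 0.3233·0.178 ≈ 0.280858... → 0.2809.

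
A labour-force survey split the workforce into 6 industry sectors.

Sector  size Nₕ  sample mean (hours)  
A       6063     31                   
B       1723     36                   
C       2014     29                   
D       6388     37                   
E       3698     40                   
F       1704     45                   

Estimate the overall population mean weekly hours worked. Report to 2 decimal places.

35.63

N = 6063 + 1723 + 2014 + 6388 + 3698 + 1704 = 21590.
The stratified mean weights each stratum mean by its population share Nₕ/N.
Σ Nₕx̄ₕ = 6063·31 + 1723·36 + 2014·29 + 6388·37 + 3698·40 + 1704·45 = 187953 + 62028 + 58406 + 236356 + 147920 + 76680 = 769343.
Divide by N: 769343 / 21590 = 35.6342... → 35.63.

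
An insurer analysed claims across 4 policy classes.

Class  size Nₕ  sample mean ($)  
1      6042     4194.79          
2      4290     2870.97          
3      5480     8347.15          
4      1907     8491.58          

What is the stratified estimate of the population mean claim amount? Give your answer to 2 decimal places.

N = 17719; weights Wₕ = Nₕ/N = (0.3410, 0.2421, 0.3093, 0.1076).
x̄_st = Σ Wₕ·x̄ₕ = 0.3410·4194.79 + 0.2421·2870.97 + 0.3093·8347.15 + 0.1076·8491.58 ≈ 5620.9271...
→ 5620.93.

5620.93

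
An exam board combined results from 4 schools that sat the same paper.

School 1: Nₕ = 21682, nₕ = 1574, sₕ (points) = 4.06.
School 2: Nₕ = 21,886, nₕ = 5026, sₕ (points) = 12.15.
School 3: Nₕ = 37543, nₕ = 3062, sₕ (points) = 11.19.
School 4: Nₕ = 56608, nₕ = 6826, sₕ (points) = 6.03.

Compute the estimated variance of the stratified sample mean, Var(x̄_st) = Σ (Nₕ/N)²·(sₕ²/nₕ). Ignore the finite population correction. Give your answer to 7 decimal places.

N = 137719; Wₕ = Nₕ/N.
school 1: (21682/137719)²·4.06²/1574 = 0.0002595723
school 2: (21886/137719)²·12.15²/5026 = 0.0007417800
school 3: (37543/137719)²·11.19²/3062 = 0.0030389616
school 4: (56608/137719)²·6.03²/6826 = 0.0008999870
Sum = 0.0049403009 → 0.0049403.

0.0049403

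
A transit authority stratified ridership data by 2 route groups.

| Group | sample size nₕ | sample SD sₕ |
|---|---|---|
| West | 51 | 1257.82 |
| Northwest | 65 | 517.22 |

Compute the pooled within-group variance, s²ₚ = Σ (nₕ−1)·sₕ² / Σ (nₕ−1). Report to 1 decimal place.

Degrees of freedom: 50 + 64 = 114.
Σ(nₕ−1)sₕ² = 50·1582111.1524 + 64·267516.5284 = 96226615.4376.
s²ₚ = 96226615.4376 / 114 = 844093.118... → 844093.1.

844093.1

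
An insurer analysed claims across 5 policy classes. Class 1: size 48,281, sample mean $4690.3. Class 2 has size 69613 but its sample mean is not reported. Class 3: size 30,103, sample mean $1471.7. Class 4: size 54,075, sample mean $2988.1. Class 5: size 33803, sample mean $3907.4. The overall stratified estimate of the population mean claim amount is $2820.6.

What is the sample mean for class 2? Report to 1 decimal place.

Σ Nₕx̄ₕ = N·μ, so 69613·x̄_2 = 235875·2820.6 − (48281·4690.3 + 30103·1471.7 + 54075·2988.1 + 33803·3907.4).
= 665309025 − 564418309.1 = 100890715.9.
x̄_2 = 100890715.9 / 69613 = 1449.309... → 1449.3.

1449.3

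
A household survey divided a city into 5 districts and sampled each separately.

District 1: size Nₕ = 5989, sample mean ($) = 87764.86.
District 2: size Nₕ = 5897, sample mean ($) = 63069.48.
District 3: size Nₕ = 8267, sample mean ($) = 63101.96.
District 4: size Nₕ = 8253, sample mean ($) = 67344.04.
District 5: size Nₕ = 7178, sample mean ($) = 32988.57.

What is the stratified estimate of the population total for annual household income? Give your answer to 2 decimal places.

1: 5989·87764.86 = 525623746.54
2: 5897·63069.48 = 371920723.56
3: 8267·63101.96 = 521663903.32
4: 8253·67344.04 = 555790362.12
5: 7178·32988.57 = 236791955.46
τ̂ = Σ Nₕx̄ₕ = 2211790691.00.

2211790691.00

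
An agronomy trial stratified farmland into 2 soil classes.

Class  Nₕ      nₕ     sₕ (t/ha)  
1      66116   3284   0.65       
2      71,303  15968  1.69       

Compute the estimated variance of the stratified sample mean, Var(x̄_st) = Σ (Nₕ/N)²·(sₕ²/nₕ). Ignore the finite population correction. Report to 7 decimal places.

0.0000779

N = 137419. Term for each stratum: Wₕ²sₕ²/nₕ.
Var(x̄_st) = 0.0000297813 + 0.0000481554 = 0.0000779367 → 0.0000779.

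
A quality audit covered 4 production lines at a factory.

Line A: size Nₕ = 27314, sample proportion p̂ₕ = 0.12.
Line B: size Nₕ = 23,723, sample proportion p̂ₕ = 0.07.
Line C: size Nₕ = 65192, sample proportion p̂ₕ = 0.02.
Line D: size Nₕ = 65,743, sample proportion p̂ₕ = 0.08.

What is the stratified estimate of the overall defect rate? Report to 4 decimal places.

0.0632

Wₕ = Nₕ/N with N = 181972: 0.1501, 0.1304, 0.3583, 0.3613.
p̂_st = 0.1501·0.12 + 0.1304·0.07 + 0.3583·0.02 + 0.3613·0.08 ≈ 0.063205... → 0.0632.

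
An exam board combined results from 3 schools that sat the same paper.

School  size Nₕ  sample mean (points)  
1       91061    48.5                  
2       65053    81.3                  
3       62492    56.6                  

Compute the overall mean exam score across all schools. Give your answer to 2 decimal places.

x̄_st = (Σ Nₕx̄ₕ) / (Σ Nₕ) = (91061·48.5 + 65053·81.3 + 62492·56.6) / 218606
= 13242314.6 / 218606 = 60.5762... → 60.58.

60.58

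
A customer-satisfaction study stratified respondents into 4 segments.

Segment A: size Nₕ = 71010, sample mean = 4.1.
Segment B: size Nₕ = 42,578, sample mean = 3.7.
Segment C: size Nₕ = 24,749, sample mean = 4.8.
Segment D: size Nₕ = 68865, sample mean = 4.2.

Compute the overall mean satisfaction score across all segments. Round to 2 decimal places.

4.13

N = 71010 + 42578 + 24749 + 68865 = 207202.
Weight each subgroup mean by Nₕ/N and sum.
Σ Nₕx̄ₕ = 71010·4.1 + 42578·3.7 + 24749·4.8 + 68865·4.2 = 291141 + 157538.6 + 118795.2 + 289233 = 856707.8.
Divide by N: 856707.8 / 207202 = 4.1347... → 4.13.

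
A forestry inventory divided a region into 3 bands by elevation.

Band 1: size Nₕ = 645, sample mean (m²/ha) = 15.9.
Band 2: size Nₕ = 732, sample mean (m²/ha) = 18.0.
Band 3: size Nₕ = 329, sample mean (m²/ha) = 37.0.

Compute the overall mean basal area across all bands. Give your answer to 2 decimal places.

20.87

N = 645 + 732 + 329 = 1706.
Weight each subgroup mean by Nₕ/N and sum.
Σ Nₕx̄ₕ = 645·15.9 + 732·18.0 + 329·37.0 = 10255.5 + 13176 + 12173 = 35604.5.
Divide by N: 35604.5 / 1706 = 20.8702... → 20.87.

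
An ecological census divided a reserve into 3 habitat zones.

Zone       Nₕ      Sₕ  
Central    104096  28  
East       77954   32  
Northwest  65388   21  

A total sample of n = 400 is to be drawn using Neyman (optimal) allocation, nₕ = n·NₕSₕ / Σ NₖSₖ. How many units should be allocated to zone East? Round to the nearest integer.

Σ NₕSₕ = 104096·28 + 77954·32 + 65388·21 = 6782364.
Share for East: 2494528/6782364 = 0.36780.
n_East = 400 × 0.36780 = 147.118... → 147.

147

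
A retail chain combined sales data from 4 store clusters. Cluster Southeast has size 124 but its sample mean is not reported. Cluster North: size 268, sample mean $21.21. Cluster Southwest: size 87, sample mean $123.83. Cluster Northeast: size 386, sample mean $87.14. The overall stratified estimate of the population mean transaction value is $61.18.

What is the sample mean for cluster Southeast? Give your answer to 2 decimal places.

22.80

N = 124 + 268 + 87 + 386 = 865.
Overall total = μ·N = 61.18·865 = 52920.7.
Subtract the known strata: 268·21.21 + 87·123.83 + 386·87.14 = 50093.53.
Remaining total for cluster Southeast: 52920.7 − 50093.53 = 2827.17.
Divide by its size: 2827.17 / 124 = 22.7998... → 22.80.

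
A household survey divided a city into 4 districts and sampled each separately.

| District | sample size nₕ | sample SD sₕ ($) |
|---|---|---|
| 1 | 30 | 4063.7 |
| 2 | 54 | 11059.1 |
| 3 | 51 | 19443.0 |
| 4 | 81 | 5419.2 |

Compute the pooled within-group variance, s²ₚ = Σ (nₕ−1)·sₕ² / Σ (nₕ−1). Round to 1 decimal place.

Degrees of freedom: 29 + 53 + 50 + 80 = 212.
Σ(nₕ−1)sₕ² = 29·16513657.69 + 53·122303692.81 + 50·378030249 + 80·29367728.64 = 28211922533.14.
s²ₚ = 28211922533.14 / 212 = 133075106.288... → 133075106.3.

133075106.3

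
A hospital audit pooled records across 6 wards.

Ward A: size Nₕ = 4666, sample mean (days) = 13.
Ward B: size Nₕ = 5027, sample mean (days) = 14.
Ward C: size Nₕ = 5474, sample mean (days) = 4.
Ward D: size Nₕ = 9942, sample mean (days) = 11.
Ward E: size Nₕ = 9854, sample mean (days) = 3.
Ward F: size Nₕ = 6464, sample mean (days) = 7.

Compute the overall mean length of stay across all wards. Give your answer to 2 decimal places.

N = 4666 + 5027 + 5474 + 9942 + 9854 + 6464 = 41427.
The stratified mean weights each stratum mean by its population share Nₕ/N.
Σ Nₕx̄ₕ = 4666·13 + 5027·14 + 5474·4 + 9942·11 + 9854·3 + 6464·7 = 60658 + 70378 + 21896 + 109362 + 29562 + 45248 = 337104.
Divide by N: 337104 / 41427 = 8.1373... → 8.14.

8.14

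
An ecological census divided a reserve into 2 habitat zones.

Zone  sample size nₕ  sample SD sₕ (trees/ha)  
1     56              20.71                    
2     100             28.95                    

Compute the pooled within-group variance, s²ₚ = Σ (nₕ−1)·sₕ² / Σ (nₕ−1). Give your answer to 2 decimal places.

Degrees of freedom: 55 + 99 = 154.
Σ(nₕ−1)sₕ² = 55·428.9041 + 99·838.1025 = 106561.873.
s²ₚ = 106561.873 / 154 = 691.9602... → 691.96.

691.96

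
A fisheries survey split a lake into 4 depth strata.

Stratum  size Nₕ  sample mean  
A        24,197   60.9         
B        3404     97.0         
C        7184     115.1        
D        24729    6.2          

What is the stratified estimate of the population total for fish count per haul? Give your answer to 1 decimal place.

2783983.5

Population total = Σ Nₕ·x̄ₕ (each stratum's size times its mean).
24197·60.9 + 3404·97.0 + 7184·115.1 + 24729·6.2 = 1473597.3 + 330188 + 826878.4 + 153319.8 = 2783983.5.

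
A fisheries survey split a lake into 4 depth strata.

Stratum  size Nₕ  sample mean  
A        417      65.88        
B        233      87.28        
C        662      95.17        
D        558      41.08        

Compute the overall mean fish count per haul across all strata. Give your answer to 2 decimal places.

N = 1870; weights Wₕ = Nₕ/N = (0.2230, 0.1246, 0.3540, 0.2984).
x̄_st = Σ Wₕ·x̄ₕ = 0.2230·65.88 + 0.1246·87.28 + 0.3540·95.17 + 0.2984·41.08 ≈ 71.5152...
→ 71.52.

71.52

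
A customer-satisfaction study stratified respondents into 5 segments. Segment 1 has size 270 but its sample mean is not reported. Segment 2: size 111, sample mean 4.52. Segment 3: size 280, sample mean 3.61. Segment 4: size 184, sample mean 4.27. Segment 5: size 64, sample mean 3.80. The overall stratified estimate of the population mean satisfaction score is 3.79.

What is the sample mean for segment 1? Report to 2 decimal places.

3.35

N = 270 + 111 + 280 + 184 + 64 = 909.
Overall total = μ·N = 3.79·909 = 3445.11.
Subtract the known strata: 111·4.52 + 280·3.61 + 184·4.27 + 64·3.80 = 2541.4.
Remaining total for segment 1: 3445.11 − 2541.4 = 903.71.
Divide by its size: 903.71 / 270 = 3.3471... → 3.35.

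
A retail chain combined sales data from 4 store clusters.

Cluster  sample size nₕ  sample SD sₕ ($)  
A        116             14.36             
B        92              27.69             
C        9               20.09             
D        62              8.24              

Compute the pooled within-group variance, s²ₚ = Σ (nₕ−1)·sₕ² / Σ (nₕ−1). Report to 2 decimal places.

366.76

Degrees of freedom: 115 + 91 + 8 + 61 = 275.
Σ(nₕ−1)sₕ² = 115·206.2096 + 91·766.7361 + 8·403.6081 + 61·67.8976 = 100857.7075.
s²ₚ = 100857.7075 / 275 = 366.7553 → 366.76.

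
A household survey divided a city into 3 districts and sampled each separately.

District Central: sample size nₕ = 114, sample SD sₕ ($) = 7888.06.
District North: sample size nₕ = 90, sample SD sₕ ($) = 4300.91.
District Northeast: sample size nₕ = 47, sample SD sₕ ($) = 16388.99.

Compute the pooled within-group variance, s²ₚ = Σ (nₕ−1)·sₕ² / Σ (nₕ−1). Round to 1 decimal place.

Central: (114−1)·7888.06² = 113·62221490.5636 = 7031028433.6868
North: (90−1)·4300.91² = 89·18497826.8281 = 1646306587.7009
Northeast: (47−1)·16388.99² = 46·268598993.2201 = 12355553688.1246
Numerator = 21032888709.5123; denominator = Σ(nₕ−1) = 248.
s²ₚ = 21032888709.5123/248 = 84810035.119... → 84810035.1.

84810035.1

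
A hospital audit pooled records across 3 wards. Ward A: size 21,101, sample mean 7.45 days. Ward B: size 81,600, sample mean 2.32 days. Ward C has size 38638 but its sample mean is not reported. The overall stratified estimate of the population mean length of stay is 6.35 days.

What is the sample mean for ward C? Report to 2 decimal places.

14.26

N = 21101 + 81600 + 38638 = 141339.
Overall total = μ·N = 6.35·141339 = 897502.65.
Subtract the known strata: 21101·7.45 + 81600·2.32 = 346514.45.
Remaining total for ward C: 897502.65 − 346514.45 = 550988.2.
Divide by its size: 550988.2 / 38638 = 14.2603... → 14.26.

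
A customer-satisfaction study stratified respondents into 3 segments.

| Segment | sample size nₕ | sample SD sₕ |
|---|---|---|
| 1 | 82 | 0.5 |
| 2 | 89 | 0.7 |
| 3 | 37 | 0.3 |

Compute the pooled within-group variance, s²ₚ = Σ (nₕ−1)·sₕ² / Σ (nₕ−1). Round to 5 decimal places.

1: (82−1)·0.5² = 81·0.25 = 20.25
2: (89−1)·0.7² = 88·0.49 = 43.12
3: (37−1)·0.3² = 36·0.09 = 3.24
Numerator = 66.61; denominator = Σ(nₕ−1) = 205.
s²ₚ = 66.61/205 = 0.3249268... → 0.32493.

0.32493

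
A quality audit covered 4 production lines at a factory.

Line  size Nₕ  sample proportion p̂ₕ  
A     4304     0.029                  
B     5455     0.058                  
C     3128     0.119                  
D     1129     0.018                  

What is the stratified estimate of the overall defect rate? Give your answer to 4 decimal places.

N = 4304 + 5455 + 3128 + 1129 = 14016.
Overall proportion = Σ (Nₕ/N)·p̂ₕ.
Σ Nₕp̂ₕ = 124.816 + 316.39 + 372.232 + 20.322 = 833.76.
833.76 / 14016 = 0.059486... → 0.0595.

0.0595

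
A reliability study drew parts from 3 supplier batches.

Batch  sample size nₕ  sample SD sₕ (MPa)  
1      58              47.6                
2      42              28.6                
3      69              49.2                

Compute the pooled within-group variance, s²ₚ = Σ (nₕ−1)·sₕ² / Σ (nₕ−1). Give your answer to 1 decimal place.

1971.6

Degrees of freedom: 57 + 41 + 68 = 166.
Σ(nₕ−1)sₕ² = 57·2265.76 + 41·817.96 + 68·2420.64 = 327288.2.
s²ₚ = 327288.2 / 166 = 1971.616... → 1971.6.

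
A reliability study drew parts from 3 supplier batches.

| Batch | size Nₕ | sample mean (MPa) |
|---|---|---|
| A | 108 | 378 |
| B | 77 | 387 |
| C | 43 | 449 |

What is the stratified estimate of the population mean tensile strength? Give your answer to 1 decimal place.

394.4

N = 228; weights Wₕ = Nₕ/N = (0.4737, 0.3377, 0.1886).
x̄_st = Σ Wₕ·x̄ₕ = 0.4737·378 + 0.3377·387 + 0.1886·449 ≈ 394.430...
→ 394.4.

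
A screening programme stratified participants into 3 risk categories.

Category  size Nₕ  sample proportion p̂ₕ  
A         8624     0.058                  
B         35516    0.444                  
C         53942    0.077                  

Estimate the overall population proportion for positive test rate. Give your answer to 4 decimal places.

0.2082

N = 8624 + 35516 + 53942 = 98082.
Overall proportion = Σ (Nₕ/N)·p̂ₕ.
Σ Nₕp̂ₕ = 500.192 + 15769.104 + 4153.534 = 20422.83.
20422.83 / 98082 = 0.208222... → 0.2082.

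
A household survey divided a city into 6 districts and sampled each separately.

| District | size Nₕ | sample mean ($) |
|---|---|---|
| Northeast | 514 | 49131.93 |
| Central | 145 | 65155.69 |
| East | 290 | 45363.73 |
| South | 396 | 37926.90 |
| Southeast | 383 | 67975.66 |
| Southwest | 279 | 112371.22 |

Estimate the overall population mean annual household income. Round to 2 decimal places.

N = 2007; weights Wₕ = Nₕ/N = (0.2561, 0.0722, 0.1445, 0.1973, 0.1908, 0.1390).
x̄_st = Σ Wₕ·x̄ₕ = 0.2561·49131.93 + 0.0722·65155.69 + 0.1445·45363.73 + 0.1973·37926.90 + 0.1908·67975.66 + 0.1390·112371.22 ≈ 59921.3599...
→ 59921.36.

59921.36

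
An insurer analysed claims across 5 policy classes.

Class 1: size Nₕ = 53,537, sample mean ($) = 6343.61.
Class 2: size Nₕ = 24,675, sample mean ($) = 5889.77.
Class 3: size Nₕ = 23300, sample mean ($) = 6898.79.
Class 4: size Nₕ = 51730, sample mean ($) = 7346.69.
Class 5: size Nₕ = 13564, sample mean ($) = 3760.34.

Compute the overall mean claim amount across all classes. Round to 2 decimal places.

N = 166806; weights Wₕ = Nₕ/N = (0.3210, 0.1479, 0.1397, 0.3101, 0.0813).
x̄_st = Σ Wₕ·x̄ₕ = 0.3210·6343.61 + 0.1479·5889.77 + 0.1397·6898.79 + 0.3101·7346.69 + 0.0813·3760.34 ≈ 6455.0391...
→ 6455.04.

6455.04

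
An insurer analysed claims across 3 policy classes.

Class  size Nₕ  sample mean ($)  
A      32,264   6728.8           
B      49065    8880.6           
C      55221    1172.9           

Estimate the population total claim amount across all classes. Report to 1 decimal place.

717593353.1

A: 32264·6728.8 = 217098003.2
B: 49065·8880.6 = 435726639
C: 55221·1172.9 = 64768710.9
τ̂ = Σ Nₕx̄ₕ = 717593353.1.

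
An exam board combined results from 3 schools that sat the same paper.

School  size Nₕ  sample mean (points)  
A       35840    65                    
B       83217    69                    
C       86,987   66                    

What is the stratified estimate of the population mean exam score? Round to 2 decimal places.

N = 35840 + 83217 + 86987 = 206044.
Overall mean = Σ (Nₕ/N)·x̄ₕ — weight by population share, not a simple average.
Σ Nₕx̄ₕ = 35840·65 + 83217·69 + 86987·66 = 2329600 + 5741973 + 5741142 = 13812715.
Divide by N: 13812715 / 206044 = 67.0377... → 67.04.

67.04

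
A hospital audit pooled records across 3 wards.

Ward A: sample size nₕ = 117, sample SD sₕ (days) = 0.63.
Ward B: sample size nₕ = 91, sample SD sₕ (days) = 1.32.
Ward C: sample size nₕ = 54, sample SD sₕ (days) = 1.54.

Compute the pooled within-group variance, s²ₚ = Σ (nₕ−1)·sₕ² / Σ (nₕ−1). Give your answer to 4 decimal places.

Degrees of freedom: 116 + 90 + 53 = 259.
Σ(nₕ−1)sₕ² = 116·0.3969 + 90·1.7424 + 53·2.3716 = 328.5512.
s²ₚ = 328.5512 / 259 = 1.268537... → 1.2685.

1.2685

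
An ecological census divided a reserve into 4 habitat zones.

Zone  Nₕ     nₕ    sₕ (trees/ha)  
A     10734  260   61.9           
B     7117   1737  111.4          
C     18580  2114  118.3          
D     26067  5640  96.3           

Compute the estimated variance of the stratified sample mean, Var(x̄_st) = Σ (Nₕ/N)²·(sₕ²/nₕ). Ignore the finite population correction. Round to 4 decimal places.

1.3985

N = 62498. Term for each stratum: Wₕ²sₕ²/nₕ.
Var(x̄_st) = 0.4347093 + 0.0926472 + 0.5850914 + 0.2860377 = 1.3984856 → 1.3985.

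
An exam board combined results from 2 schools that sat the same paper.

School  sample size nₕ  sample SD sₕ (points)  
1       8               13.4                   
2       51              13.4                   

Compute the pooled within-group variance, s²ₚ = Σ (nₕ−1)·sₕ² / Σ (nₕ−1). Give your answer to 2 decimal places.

179.56

Degrees of freedom: 7 + 50 = 57.
Σ(nₕ−1)sₕ² = 7·179.56 + 50·179.56 = 10234.92.
s²ₚ = 10234.92 / 57 = 179.56 → 179.56.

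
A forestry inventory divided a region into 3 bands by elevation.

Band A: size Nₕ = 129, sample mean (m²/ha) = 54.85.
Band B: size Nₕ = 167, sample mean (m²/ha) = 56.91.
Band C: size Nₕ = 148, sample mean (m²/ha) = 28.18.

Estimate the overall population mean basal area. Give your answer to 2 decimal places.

46.73

N = 129 + 167 + 148 = 444.
The stratified mean weights each stratum mean by its population share Nₕ/N.
Σ Nₕx̄ₕ = 129·54.85 + 167·56.91 + 148·28.18 = 7075.65 + 9503.97 + 4170.64 = 20750.26.
Divide by N: 20750.26 / 444 = 46.7348... → 46.73.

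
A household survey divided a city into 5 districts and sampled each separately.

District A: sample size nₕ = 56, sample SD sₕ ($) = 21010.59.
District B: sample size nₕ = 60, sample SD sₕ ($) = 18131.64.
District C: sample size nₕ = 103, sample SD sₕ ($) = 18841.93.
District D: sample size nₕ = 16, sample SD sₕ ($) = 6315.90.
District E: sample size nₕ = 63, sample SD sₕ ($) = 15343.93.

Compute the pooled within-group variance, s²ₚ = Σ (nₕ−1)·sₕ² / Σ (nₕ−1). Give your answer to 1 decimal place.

Degrees of freedom: 55 + 59 + 102 + 15 + 62 = 293.
Σ(nₕ−1)sₕ² = 55·441444892.1481 + 59·328756369.0896 + 102·355018326.1249 + 15·39890592.81 + 62·235436187.8449 = 95083366647.7055.
s²ₚ = 95083366647.7055 / 293 = 324516609.719... → 324516609.7.

324516609.7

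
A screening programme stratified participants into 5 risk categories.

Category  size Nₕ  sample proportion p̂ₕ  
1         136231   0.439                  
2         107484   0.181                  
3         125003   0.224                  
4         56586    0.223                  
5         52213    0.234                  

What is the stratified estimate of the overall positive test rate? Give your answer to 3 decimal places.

0.277

Wₕ = Nₕ/N with N = 477517: 0.2853, 0.2251, 0.2618, 0.1185, 0.1093.
p̂_st = 0.2853·0.439 + 0.2251·0.181 + 0.2618·0.224 + 0.1185·0.223 + 0.1093·0.234 ≈ 0.27663... → 0.277.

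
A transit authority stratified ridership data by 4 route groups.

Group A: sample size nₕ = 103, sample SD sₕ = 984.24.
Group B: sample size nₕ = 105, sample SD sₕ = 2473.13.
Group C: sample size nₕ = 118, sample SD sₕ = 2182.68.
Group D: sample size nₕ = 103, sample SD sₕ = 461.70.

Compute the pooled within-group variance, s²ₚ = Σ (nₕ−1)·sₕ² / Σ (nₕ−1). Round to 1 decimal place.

3091893.6

A: (103−1)·984.24² = 102·968728.3776 = 98810294.5152
B: (105−1)·2473.13² = 104·6116371.9969 = 636102687.6776
C: (118−1)·2182.68² = 117·4764091.9824 = 557398761.9408
D: (103−1)·461.70² = 102·213166.89 = 21743022.78
Numerator = 1314054766.9136; denominator = Σ(nₕ−1) = 425.
s²ₚ = 1314054766.9136/425 = 3091893.569... → 3091893.6.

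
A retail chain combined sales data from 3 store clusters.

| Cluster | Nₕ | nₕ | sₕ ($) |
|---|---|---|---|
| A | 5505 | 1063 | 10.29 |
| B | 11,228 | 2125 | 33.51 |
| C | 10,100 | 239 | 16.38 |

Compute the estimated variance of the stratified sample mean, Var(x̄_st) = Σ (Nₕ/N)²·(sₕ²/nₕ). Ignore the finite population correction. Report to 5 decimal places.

N = 26833; Wₕ = Nₕ/N.
cluster A: (5505/26833)²·10.29²/1063 = 0.00419251
cluster B: (11228/26833)²·33.51²/2125 = 0.09252440
cluster C: (10100/26833)²·16.38²/239 = 0.15905019
Sum = 0.25576709 → 0.25577.

0.25577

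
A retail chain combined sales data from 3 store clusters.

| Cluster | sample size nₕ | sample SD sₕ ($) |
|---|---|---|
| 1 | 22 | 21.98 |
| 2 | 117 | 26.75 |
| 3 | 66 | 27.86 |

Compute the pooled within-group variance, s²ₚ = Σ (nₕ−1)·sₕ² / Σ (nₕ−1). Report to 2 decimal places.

1: (22−1)·21.98² = 21·483.1204 = 10145.5284
2: (117−1)·26.75² = 116·715.5625 = 83005.25
3: (66−1)·27.86² = 65·776.1796 = 50451.674
Numerator = 143602.4524; denominator = Σ(nₕ−1) = 202.
s²ₚ = 143602.4524/202 = 710.9032... → 710.90.

710.90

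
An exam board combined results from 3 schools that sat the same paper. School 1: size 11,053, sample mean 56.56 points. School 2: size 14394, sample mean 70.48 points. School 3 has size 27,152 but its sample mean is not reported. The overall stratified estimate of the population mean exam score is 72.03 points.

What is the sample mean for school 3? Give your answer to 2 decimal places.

Σ Nₕx̄ₕ = N·μ, so 27152·x̄_3 = 52599·72.03 − (11053·56.56 + 14394·70.48).
= 3788705.97 − 1639646.8 = 2149059.17.
x̄_3 = 2149059.17 / 27152 = 79.1492... → 79.15.

79.15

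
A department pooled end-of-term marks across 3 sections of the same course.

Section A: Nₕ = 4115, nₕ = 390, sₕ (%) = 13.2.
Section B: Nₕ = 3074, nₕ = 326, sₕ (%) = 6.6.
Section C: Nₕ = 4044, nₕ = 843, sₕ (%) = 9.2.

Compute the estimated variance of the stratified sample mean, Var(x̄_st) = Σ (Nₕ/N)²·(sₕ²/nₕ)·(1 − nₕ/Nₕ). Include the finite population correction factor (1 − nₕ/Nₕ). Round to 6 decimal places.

N = 11233; Wₕ = Nₕ/N.
section A: (4115/11233)²·13.2²/390·(1 − 390/4115) = 0.054273503
section B: (3074/11233)²·6.6²/326·(1 − 326/3074) = 0.008945391
section C: (4044/11233)²·9.2²/843·(1 − 843/4044) = 0.010300383
Sum = 0.073519278 → 0.073519.

0.073519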